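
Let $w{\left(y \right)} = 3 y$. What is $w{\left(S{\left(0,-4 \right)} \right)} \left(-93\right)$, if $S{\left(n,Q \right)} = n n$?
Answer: $0$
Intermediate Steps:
$S{\left(n,Q \right)} = n^{2}$
$w{\left(S{\left(0,-4 \right)} \right)} \left(-93\right) = 3 \cdot 0^{2} \left(-93\right) = 3 \cdot 0 \left(-93\right) = 0 \left(-93\right) = 0$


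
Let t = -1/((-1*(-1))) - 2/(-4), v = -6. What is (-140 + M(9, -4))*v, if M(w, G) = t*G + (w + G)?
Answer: 798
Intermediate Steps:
t = -½ (t = -1/1 - 2*(-¼) = -1*1 + ½ = -1 + ½ = -½ ≈ -0.50000)
M(w, G) = w + G/2 (M(w, G) = -G/2 + (w + G) = -G/2 + (G + w) = w + G/2)
(-140 + M(9, -4))*v = (-140 + (9 + (½)*(-4)))*(-6) = (-140 + (9 - 2))*(-6) = (-140 + 7)*(-6) = -133*(-6) = 798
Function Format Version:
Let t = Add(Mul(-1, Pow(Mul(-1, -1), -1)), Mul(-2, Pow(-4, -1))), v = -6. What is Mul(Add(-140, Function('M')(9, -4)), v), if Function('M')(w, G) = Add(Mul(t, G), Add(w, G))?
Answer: 798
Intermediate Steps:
t = Rational(-1, 2) (t = Add(Mul(-1, Pow(1, -1)), Mul(-2, Rational(-1, 4))) = Add(Mul(-1, 1), Rational(1, 2)) = Add(-1, Rational(1, 2)) = Rational(-1, 2) ≈ -0.50000)
Function('M')(w, G) = Add(w, Mul(Rational(1, 2), G)) (Function('M')(w, G) = Add(Mul(Rational(-1, 2), G), Add(w, G)) = Add(Mul(Rational(-1, 2), G), Add(G, w)) = Add(w, Mul(Rational(1, 2), G)))
Mul(Add(-140, Function('M')(9, -4)), v) = Mul(Add(-140, Add(9, Mul(Rational(1, 2), -4))), -6) = Mul(Add(-140, Add(9, -2)), -6) = Mul(Add(-140, 7), -6) = Mul(-133, -6) = 798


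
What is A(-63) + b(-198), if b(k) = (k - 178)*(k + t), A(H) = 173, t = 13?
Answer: 69733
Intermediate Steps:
b(k) = (-178 + k)*(13 + k) (b(k) = (k - 178)*(k + 13) = (-178 + k)*(13 + k))
A(-63) + b(-198) = 173 + (-2314 + (-198)² - 165*(-198)) = 173 + (-2314 + 39204 + 32670) = 173 + 69560 = 69733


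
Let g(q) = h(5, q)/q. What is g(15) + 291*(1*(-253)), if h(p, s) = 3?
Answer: -368114/5 ≈ -73623.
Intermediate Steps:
g(q) = 3/q
g(15) + 291*(1*(-253)) = 3/15 + 291*(1*(-253)) = 3*(1/15) + 291*(-253) = ⅕ - 73623 = -368114/5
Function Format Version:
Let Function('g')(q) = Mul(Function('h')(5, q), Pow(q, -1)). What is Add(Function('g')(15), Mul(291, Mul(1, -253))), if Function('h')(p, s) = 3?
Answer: Rational(-368114, 5) ≈ -73623.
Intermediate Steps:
Function('g')(q) = Mul(3, Pow(q, -1))
Add(Function('g')(15), Mul(291, Mul(1, -253))) = Add(Mul(3, Pow(15, -1)), Mul(291, Mul(1, -253))) = Add(Mul(3, Rational(1, 15)), Mul(291, -253)) = Add(Rational(1, 5), -73623) = Rational(-368114, 5)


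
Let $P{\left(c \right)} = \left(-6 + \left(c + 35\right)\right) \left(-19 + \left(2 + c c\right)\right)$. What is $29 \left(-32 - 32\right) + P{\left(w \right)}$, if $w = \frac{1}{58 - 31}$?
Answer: $- \frac{46246976}{19683} \approx -2349.6$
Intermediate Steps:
$w = \frac{1}{27} \approx 0.037037$
$P{\left(c \right)} = \left(-17 + c^{2}\right) \left(29 + c\right)$ ($P{\left(c \right)} = \left(-6 + \left(35 + c\right)\right) \left(-19 + \left(2 + c^{2}\right)\right) = \left(29 + c\right) \left(-17 + c^{2}\right) = \left(-17 + c^{2}\right) \left(29 + c\right)$)
$29 \left(-32 - 32\right) + P{\left(w \right)} = 29 \left(-32 - 32\right) + \left(-493 + \left(\frac{1}{27}\right)^{3} - \frac{17}{27} + \frac{29}{729}\right) = 29 \left(-64\right) + \left(-493 + \frac{1}{19683} - \frac{17}{27} + 29 \cdot \frac{1}{729}\right) = -1856 + \left(-493 + \frac{1}{19683} - \frac{17}{27} + \frac{29}{729}\right) = -1856 - \frac{9715328}{19683} = - \frac{46246976}{19683}$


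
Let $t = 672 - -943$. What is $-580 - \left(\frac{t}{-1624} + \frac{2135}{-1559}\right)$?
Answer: $- \frac{1462468255}{2531816} \approx -577.64$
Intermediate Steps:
$t = 1615$ ($t = 672 + 943 = 1615$)
$-580 - \left(\frac{t}{-1624} + \frac{2135}{-1559}\right) = -580 - \left(\frac{1615}{-1624} + \frac{2135}{-1559}\right) = -580 - \left(1615 \left(- \frac{1}{1624}\right) + 2135 \left(- \frac{1}{1559}\right)\right) = -580 - \left(- \frac{1615}{1624} - \frac{2135}{1559}\right) = -580 - - \frac{5985025}{2531816} = -580 + \frac{5985025}{2531816} = - \frac{1462468255}{2531816}$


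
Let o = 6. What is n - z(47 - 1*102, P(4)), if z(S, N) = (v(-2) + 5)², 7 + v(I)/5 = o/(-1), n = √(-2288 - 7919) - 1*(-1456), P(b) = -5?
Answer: -2144 + I*√10207 ≈ -2144.0 + 101.03*I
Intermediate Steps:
n = 1456 + I*√10207 (n = √(-10207) + 1456 = I*√10207 + 1456 = 1456 + I*√10207 ≈ 1456.0 + 101.03*I)
v(I) = -65 (v(I) = -35 + 5*(6/(-1)) = -35 + 5*(6*(-1)) = -35 + 5*(-6) = -35 - 30 = -65)
z(S, N) = 3600 (z(S, N) = (-65 + 5)² = (-60)² = 3600)
n - z(47 - 1*102, P(4)) = (1456 + I*√10207) - 1*3600 = (1456 + I*√10207) - 3600 = -2144 + I*√10207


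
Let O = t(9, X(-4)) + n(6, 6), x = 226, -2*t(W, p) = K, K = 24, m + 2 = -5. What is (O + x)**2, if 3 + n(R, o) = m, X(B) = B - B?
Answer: 41616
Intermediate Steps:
m = -7 (m = -2 - 5 = -7)
X(B) = 0
n(R, o) = -10 (n(R, o) = -3 - 7 = -10)
t(W, p) = -12 (t(W, p) = -1/2*24 = -12)
O = -22 (O = -12 - 10 = -22)
(O + x)**2 = (-22 + 226)**2 = 204**2 = 41616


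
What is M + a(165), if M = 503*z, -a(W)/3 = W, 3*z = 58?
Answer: 27689/3 ≈ 9229.7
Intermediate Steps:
z = 58/3 (z = (1/3)*58 = 58/3 ≈ 19.333)
a(W) = -3*W
M = 29174/3 (M = 503*(58/3) = 29174/3 ≈ 9724.7)
M + a(165) = 29174/3 - 3*165 = 29174/3 - 495 = 27689/3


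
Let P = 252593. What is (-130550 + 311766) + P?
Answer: 433809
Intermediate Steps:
(-130550 + 311766) + P = (-130550 + 311766) + 252593 = 181216 + 252593 = 433809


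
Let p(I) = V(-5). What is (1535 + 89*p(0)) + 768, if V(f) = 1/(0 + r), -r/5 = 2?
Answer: 22941/10 ≈ 2294.1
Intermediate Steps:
r = -10 (r = -5*2 = -10)
V(f) = -⅒ (V(f) = 1/(0 - 10) = 1/(-10) = -⅒)
p(I) = -⅒
(1535 + 89*p(0)) + 768 = (1535 + 89*(-⅒)) + 768 = (1535 - 89/10) + 768 = 15261/10 + 768 = 22941/10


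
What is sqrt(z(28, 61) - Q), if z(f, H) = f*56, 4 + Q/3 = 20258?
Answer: I*sqrt(59194) ≈ 243.3*I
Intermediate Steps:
Q = 60762 (Q = -12 + 3*20258 = -12 + 60774 = 60762)
z(f, H) = 56*f
sqrt(z(28, 61) - Q) = sqrt(56*28 - 1*60762) = sqrt(1568 - 60762) = sqrt(-59194) = I*sqrt(59194)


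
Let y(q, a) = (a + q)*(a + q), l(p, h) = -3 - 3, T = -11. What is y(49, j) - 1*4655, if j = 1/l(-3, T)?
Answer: -81731/36 ≈ -2270.3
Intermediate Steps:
l(p, h) = -6
j = -1/6 (j = 1/(-6) = -1/6 ≈ -0.16667)
y(q, a) = (a + q)**2
y(49, j) - 1*4655 = (-1/6 + 49)**2 - 1*4655 = (293/6)**2 - 4655 = 85849/36 - 4655 = -81731/36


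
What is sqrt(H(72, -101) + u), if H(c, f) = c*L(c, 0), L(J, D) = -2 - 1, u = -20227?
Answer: I*sqrt(20443) ≈ 142.98*I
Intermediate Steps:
L(J, D) = -3
H(c, f) = -3*c (H(c, f) = c*(-3) = -3*c)
sqrt(H(72, -101) + u) = sqrt(-3*72 - 20227) = sqrt(-216 - 20227) = sqrt(-20443) = I*sqrt(20443)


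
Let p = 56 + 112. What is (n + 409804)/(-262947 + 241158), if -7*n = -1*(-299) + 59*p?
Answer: -2858417/152523 ≈ -18.741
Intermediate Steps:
p = 168
n = -10211/7 (n = -(-1*(-299) + 59*168)/7 = -(299 + 9912)/7 = -⅐*10211 = -10211/7 ≈ -1458.7)
(n + 409804)/(-262947 + 241158) = (-10211/7 + 409804)/(-262947 + 241158) = (2858417/7)/(-21789) = (2858417/7)*(-1/21789) = -2858417/152523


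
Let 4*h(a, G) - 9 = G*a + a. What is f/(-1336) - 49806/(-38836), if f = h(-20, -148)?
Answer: 37908975/51884896 ≈ 0.73064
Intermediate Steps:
h(a, G) = 9/4 + a/4 + G*a/4 (h(a, G) = 9/4 + (G*a + a)/4 = 9/4 + (a + G*a)/4 = 9/4 + (a/4 + G*a/4) = 9/4 + a/4 + G*a/4)
f = 2949/4 (f = 9/4 + (¼)*(-20) + (¼)*(-148)*(-20) = 9/4 - 5 + 740 = 2949/4 ≈ 737.25)
f/(-1336) - 49806/(-38836) = (2949/4)/(-1336) - 49806/(-38836) = (2949/4)*(-1/1336) - 49806*(-1/38836) = -2949/5344 + 24903/19418 = 37908975/51884896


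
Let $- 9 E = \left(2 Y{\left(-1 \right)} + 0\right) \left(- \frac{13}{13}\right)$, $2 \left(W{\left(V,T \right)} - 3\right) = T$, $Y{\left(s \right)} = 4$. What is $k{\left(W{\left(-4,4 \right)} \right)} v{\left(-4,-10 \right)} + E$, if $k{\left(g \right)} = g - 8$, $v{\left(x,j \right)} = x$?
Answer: $\frac{116}{9} \approx 12.889$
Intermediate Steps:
$W{\left(V,T \right)} = 3 + \frac{T}{2}$
$k{\left(g \right)} = -8 + g$
$E = \frac{8}{9}$ ($E = - \frac{\left(2 \cdot 4 + 0\right) \left(- \frac{13}{13}\right)}{9} = - \frac{\left(8 + 0\right) \left(\left(-13\right) \frac{1}{13}\right)}{9} = - \frac{8 \left(-1\right)}{9} = \left(- \frac{1}{9}\right) \left(-8\right) = \frac{8}{9} \approx 0.88889$)
$k{\left(W{\left(-4,4 \right)} \right)} v{\left(-4,-10 \right)} + E = \left(-8 + \left(3 + \frac{1}{2} \cdot 4\right)\right) \left(-4\right) + \frac{8}{9} = \left(-8 + \left(3 + 2\right)\right) \left(-4\right) + \frac{8}{9} = \left(-8 + 5\right) \left(-4\right) + \frac{8}{9} = \left(-3\right) \left(-4\right) + \frac{8}{9} = 12 + \frac{8}{9} = \frac{116}{9}$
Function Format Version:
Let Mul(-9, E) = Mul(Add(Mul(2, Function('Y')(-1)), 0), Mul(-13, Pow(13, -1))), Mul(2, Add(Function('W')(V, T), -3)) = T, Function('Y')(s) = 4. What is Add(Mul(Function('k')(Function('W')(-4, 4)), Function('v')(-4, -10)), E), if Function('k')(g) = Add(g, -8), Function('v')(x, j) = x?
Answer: Rational(116, 9) ≈ 12.889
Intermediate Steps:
Function('W')(V, T) = Add(3, Mul(Rational(1, 2), T))
Function('k')(g) = Add(-8, g)
E = Rational(8, 9) (E = Mul(Rational(-1, 9), Mul(Add(Mul(2, 4), 0), Mul(-13, Pow(13, -1)))) = Mul(Rational(-1, 9), Mul(Add(8, 0), Mul(-13, Rational(1, 13)))) = Mul(Rational(-1, 9), Mul(8, -1)) = Mul(Rational(-1, 9), -8) = Rational(8, 9) ≈ 0.88889)
Add(Mul(Function('k')(Function('W')(-4, 4)), Function('v')(-4, -10)), E) = Add(Mul(Add(-8, Add(3, Mul(Rational(1, 2), 4))), -4), Rational(8, 9)) = Add(Mul(Add(-8, Add(3, 2)), -4), Rational(8, 9)) = Add(Mul(Add(-8, 5), -4), Rational(8, 9)) = Add(Mul(-3, -4), Rational(8, 9)) = Add(12, Rational(8, 9)) = Rational(116, 9)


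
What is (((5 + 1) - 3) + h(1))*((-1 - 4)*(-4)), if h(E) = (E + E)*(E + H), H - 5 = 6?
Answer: 540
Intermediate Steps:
H = 11 (H = 5 + 6 = 11)
h(E) = 2*E*(11 + E) (h(E) = (E + E)*(E + 11) = (2*E)*(11 + E) = 2*E*(11 + E))
(((5 + 1) - 3) + h(1))*((-1 - 4)*(-4)) = (((5 + 1) - 3) + 2*1*(11 + 1))*((-1 - 4)*(-4)) = ((6 - 3) + 2*1*12)*(-5*(-4)) = (3 + 24)*20 = 27*20 = 540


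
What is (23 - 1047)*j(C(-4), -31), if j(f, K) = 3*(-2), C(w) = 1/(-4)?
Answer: 6144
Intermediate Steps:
C(w) = -¼
j(f, K) = -6
(23 - 1047)*j(C(-4), -31) = (23 - 1047)*(-6) = -1024*(-6) = 6144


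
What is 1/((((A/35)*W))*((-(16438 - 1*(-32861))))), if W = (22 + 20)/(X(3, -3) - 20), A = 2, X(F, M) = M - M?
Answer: 25/147897 ≈ 0.00016904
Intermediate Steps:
X(F, M) = 0
W = -21/10 (W = (22 + 20)/(0 - 20) = 42/(-20) = 42*(-1/20) = -21/10 ≈ -2.1000)
1/((((A/35)*W))*((-(16438 - 1*(-32861))))) = 1/((((2/35)*(-21/10)))*((-(16438 - 1*(-32861))))) = 1/(((((1/35)*2)*(-21/10)))*((-(16438 + 32861)))) = 1/((((2/35)*(-21/10)))*((-1*49299))) = 1/(-3/25*(-49299)) = -25/3*(-1/49299) = 25/147897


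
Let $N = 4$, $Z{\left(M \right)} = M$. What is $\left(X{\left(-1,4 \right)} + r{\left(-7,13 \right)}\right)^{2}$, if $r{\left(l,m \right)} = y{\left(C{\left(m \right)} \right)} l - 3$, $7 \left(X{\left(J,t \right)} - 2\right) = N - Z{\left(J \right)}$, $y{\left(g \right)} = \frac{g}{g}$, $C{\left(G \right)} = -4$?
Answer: $\frac{2601}{49} \approx 53.082$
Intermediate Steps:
$y{\left(g \right)} = 1$
$X{\left(J,t \right)} = \frac{18}{7} - \frac{J}{7}$ ($X{\left(J,t \right)} = 2 + \frac{4 - J}{7} = 2 - \left(- \frac{4}{7} + \frac{J}{7}\right) = \frac{18}{7} - \frac{J}{7}$)
$r{\left(l,m \right)} = -3 + l$ ($r{\left(l,m \right)} = 1 l - 3 = l - 3 = -3 + l$)
$\left(X{\left(-1,4 \right)} + r{\left(-7,13 \right)}\right)^{2} = \left(\left(\frac{18}{7} - - \frac{1}{7}\right) - 10\right)^{2} = \left(\left(\frac{18}{7} + \frac{1}{7}\right) - 10\right)^{2} = \left(\frac{19}{7} - 10\right)^{2} = \left(- \frac{51}{7}\right)^{2} = \frac{2601}{49}$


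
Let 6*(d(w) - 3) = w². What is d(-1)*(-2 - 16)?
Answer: -57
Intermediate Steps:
d(w) = 3 + w²/6
d(-1)*(-2 - 16) = (3 + (⅙)*(-1)²)*(-2 - 16) = (3 + (⅙)*1)*(-18) = (3 + ⅙)*(-18) = (19/6)*(-18) = -57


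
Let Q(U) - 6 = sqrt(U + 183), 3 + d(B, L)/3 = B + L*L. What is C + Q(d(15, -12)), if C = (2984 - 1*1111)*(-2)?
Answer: -3740 + sqrt(651) ≈ -3714.5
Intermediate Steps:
d(B, L) = -9 + 3*B + 3*L**2 (d(B, L) = -9 + 3*(B + L*L) = -9 + 3*(B + L**2) = -9 + (3*B + 3*L**2) = -9 + 3*B + 3*L**2)
Q(U) = 6 + sqrt(183 + U) (Q(U) = 6 + sqrt(U + 183) = 6 + sqrt(183 + U))
C = -3746 (C = (2984 - 1111)*(-2) = 1873*(-2) = -3746)
C + Q(d(15, -12)) = -3746 + (6 + sqrt(183 + (-9 + 3*15 + 3*(-12)**2))) = -3746 + (6 + sqrt(183 + (-9 + 45 + 3*144))) = -3746 + (6 + sqrt(183 + (-9 + 45 + 432))) = -3746 + (6 + sqrt(183 + 468)) = -3746 + (6 + sqrt(651)) = -3740 + sqrt(651)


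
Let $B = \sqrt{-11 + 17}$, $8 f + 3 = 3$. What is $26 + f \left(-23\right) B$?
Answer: $26$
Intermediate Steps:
$f = 0$ ($f = - \frac{3}{8} + \frac{1}{8} \cdot 3 = - \frac{3}{8} + \frac{3}{8} = 0$)
$B = \sqrt{6} \approx 2.4495$
$26 + f \left(-23\right) B = 26 + 0 \left(-23\right) \sqrt{6} = 26 + 0 \sqrt{6} = 26 + 0 = 26$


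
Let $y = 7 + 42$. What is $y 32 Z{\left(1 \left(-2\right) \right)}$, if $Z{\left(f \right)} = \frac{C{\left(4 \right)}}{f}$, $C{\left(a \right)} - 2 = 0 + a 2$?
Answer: $-7840$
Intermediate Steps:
$y = 49$
$C{\left(a \right)} = 2 + 2 a$ ($C{\left(a \right)} = 2 + \left(0 + a 2\right) = 2 + \left(0 + 2 a\right) = 2 + 2 a$)
$Z{\left(f \right)} = \frac{10}{f}$ ($Z{\left(f \right)} = \frac{2 + 2 \cdot 4}{f} = \frac{2 + 8}{f} = \frac{10}{f}$)
$y 32 Z{\left(1 \left(-2\right) \right)} = 49 \cdot 32 \frac{10}{1 \left(-2\right)} = 1568 \frac{10}{-2} = 1568 \cdot 10 \left(- \frac{1}{2}\right) = 1568 \left(-5\right) = -7840$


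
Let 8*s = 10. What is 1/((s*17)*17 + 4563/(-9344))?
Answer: 9344/3370957 ≈ 0.0027719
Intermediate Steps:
s = 5/4 (s = (⅛)*10 = 5/4 ≈ 1.2500)
1/((s*17)*17 + 4563/(-9344)) = 1/(((5/4)*17)*17 + 4563/(-9344)) = 1/((85/4)*17 + 4563*(-1/9344)) = 1/(1445/4 - 4563/9344) = 1/(3370957/9344) = 9344/3370957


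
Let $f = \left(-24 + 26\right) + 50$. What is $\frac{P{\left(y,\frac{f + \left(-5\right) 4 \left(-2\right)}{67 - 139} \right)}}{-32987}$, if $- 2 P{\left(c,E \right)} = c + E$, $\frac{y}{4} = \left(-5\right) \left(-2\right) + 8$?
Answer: $\frac{1273}{1187532} \approx 0.001072$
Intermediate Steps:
$f = 52$ ($f = 2 + 50 = 52$)
$y = 72$ ($y = 4 \left(\left(-5\right) \left(-2\right) + 8\right) = 4 \left(10 + 8\right) = 4 \cdot 18 = 72$)
$P{\left(c,E \right)} = - \frac{E}{2} - \frac{c}{2}$ ($P{\left(c,E \right)} = - \frac{c + E}{2} = - \frac{E + c}{2} = - \frac{E}{2} - \frac{c}{2}$)
$\frac{P{\left(y,\frac{f + \left(-5\right) 4 \left(-2\right)}{67 - 139} \right)}}{-32987} = \frac{- \frac{\left(52 + \left(-5\right) 4 \left(-2\right)\right) \frac{1}{67 - 139}}{2} - 36}{-32987} = \left(- \frac{\left(52 - -40\right) \frac{1}{-72}}{2} - 36\right) \left(- \frac{1}{32987}\right) = \left(- \frac{\left(52 + 40\right) \left(- \frac{1}{72}\right)}{2} - 36\right) \left(- \frac{1}{32987}\right) = \left(- \frac{92 \left(- \frac{1}{72}\right)}{2} - 36\right) \left(- \frac{1}{32987}\right) = \left(\left(- \frac{1}{2}\right) \left(- \frac{23}{18}\right) - 36\right) \left(- \frac{1}{32987}\right) = \left(\frac{23}{36} - 36\right) \left(- \frac{1}{32987}\right) = \left(- \frac{1273}{36}\right) \left(- \frac{1}{32987}\right) = \frac{1273}{1187532}$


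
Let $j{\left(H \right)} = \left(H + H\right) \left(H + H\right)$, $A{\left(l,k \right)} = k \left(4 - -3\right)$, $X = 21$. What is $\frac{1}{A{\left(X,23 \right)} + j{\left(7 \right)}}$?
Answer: $\frac{1}{357} \approx 0.0028011$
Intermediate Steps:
$A{\left(l,k \right)} = 7 k$ ($A{\left(l,k \right)} = k \left(4 + 3\right) = k 7 = 7 k$)
$j{\left(H \right)} = 4 H^{2}$ ($j{\left(H \right)} = 2 H 2 H = 4 H^{2}$)
$\frac{1}{A{\left(X,23 \right)} + j{\left(7 \right)}} = \frac{1}{7 \cdot 23 + 4 \cdot 7^{2}} = \frac{1}{161 + 4 \cdot 49} = \frac{1}{161 + 196} = \frac{1}{357}$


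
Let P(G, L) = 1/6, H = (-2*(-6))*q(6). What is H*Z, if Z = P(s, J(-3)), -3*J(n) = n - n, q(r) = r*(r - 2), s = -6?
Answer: 48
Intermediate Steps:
q(r) = r*(-2 + r)
J(n) = 0 (J(n) = -(n - n)/3 = -⅓*0 = 0)
H = 288 (H = (-2*(-6))*(6*(-2 + 6)) = 12*(6*4) = 12*24 = 288)
P(G, L) = ⅙
Z = ⅙ ≈ 0.16667
H*Z = 288*(⅙) = 48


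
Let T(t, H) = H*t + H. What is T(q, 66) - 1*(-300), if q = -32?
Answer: -1746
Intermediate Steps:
T(t, H) = H + H*t
T(q, 66) - 1*(-300) = 66*(1 - 32) - 1*(-300) = 66*(-31) + 300 = -2046 + 300 = -1746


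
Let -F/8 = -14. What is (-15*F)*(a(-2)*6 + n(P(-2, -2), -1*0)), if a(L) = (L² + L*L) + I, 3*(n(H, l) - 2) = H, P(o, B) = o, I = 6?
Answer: -143360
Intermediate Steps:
n(H, l) = 2 + H/3
F = 112 (F = -8*(-14) = 112)
a(L) = 6 + 2*L² (a(L) = (L² + L*L) + 6 = (L² + L²) + 6 = 2*L² + 6 = 6 + 2*L²)
(-15*F)*(a(-2)*6 + n(P(-2, -2), -1*0)) = (-15*112)*((6 + 2*(-2)²)*6 + (2 + (⅓)*(-2))) = -1680*((6 + 2*4)*6 + (2 - ⅔)) = -1680*((6 + 8)*6 + 4/3) = -1680*(14*6 + 4/3) = -1680*(84 + 4/3) = -1680*256/3 = -143360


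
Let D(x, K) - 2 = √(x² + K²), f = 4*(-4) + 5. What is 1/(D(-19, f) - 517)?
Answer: -515/264743 - √482/264743 ≈ -0.0020282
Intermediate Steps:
f = -11 (f = -16 + 5 = -11)
D(x, K) = 2 + √(K² + x²) (D(x, K) = 2 + √(x² + K²) = 2 + √(K² + x²))
1/(D(-19, f) - 517) = 1/((2 + √((-11)² + (-19)²)) - 517) = 1/((2 + √(121 + 361)) - 517) = 1/((2 + √482) - 517) = 1/(-515 + √482)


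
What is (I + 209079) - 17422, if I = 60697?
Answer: 252354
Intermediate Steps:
(I + 209079) - 17422 = (60697 + 209079) - 17422 = 269776 - 17422 = 252354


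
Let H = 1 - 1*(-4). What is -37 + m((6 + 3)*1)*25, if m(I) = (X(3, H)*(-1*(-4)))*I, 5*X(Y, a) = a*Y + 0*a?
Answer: 2663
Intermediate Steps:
H = 5 (H = 1 + 4 = 5)
X(Y, a) = Y*a/5 (X(Y, a) = (a*Y + 0*a)/5 = (Y*a + 0)/5 = (Y*a)/5 = Y*a/5)
m(I) = 12*I (m(I) = (((⅕)*3*5)*(-1*(-4)))*I = (3*4)*I = 12*I)
-37 + m((6 + 3)*1)*25 = -37 + (12*((6 + 3)*1))*25 = -37 + (12*(9*1))*25 = -37 + (12*9)*25 = -37 + 108*25 = -37 + 2700 = 2663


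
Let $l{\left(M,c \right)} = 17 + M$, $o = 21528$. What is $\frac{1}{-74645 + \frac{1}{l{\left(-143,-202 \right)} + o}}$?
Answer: $- \frac{21402}{1597552289} \approx -1.3397 \cdot 10^{-5}$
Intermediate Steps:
$\frac{1}{-74645 + \frac{1}{l{\left(-143,-202 \right)} + o}} = \frac{1}{-74645 + \frac{1}{\left(17 - 143\right) + 21528}} = \frac{1}{-74645 + \frac{1}{-126 + 21528}} = \frac{1}{-74645 + \frac{1}{21402}} = \frac{1}{- \frac{1597552289}{21402}} = - \frac{21402}{1597552289}$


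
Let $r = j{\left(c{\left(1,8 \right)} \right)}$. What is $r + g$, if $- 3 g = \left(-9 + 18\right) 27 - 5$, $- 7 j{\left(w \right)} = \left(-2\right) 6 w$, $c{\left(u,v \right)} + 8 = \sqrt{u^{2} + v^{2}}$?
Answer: $- \frac{1954}{21} + \frac{12 \sqrt{65}}{7} \approx -79.227$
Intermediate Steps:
$c{\left(u,v \right)} = -8 + \sqrt{u^{2} + v^{2}}$
$j{\left(w \right)} = \frac{12 w}{7}$ ($j{\left(w \right)} = - \frac{\left(-2\right) 6 w}{7} = - \frac{\left(-12\right) w}{7} = \frac{12 w}{7}$)
$r = - \frac{96}{7} + \frac{12 \sqrt{65}}{7}$ ($r = \frac{12 \left(-8 + \sqrt{1^{2} + 8^{2}}\right)}{7} = \frac{12 \left(-8 + \sqrt{1 + 64}\right)}{7} = \frac{12 \left(-8 + \sqrt{65}\right)}{7} = - \frac{96}{7} + \frac{12 \sqrt{65}}{7} \approx 0.10673$)
$g = - \frac{238}{3}$ ($g = - \frac{\left(-9 + 18\right) 27 - 5}{3} = - \frac{9 \cdot 27 - 5}{3} = - \frac{243 - 5}{3} = \left(- \frac{1}{3}\right) 238 = - \frac{238}{3} \approx -79.333$)
$r + g = \left(- \frac{96}{7} + \frac{12 \sqrt{65}}{7}\right) - \frac{238}{3} = - \frac{1954}{21} + \frac{12 \sqrt{65}}{7}$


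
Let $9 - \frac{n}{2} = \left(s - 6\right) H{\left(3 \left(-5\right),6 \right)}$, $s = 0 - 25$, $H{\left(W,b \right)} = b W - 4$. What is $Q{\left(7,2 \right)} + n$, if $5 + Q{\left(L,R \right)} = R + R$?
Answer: $-5811$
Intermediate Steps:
$H{\left(W,b \right)} = -4 + W b$ ($H{\left(W,b \right)} = W b - 4 = -4 + W b$)
$Q{\left(L,R \right)} = -5 + 2 R$ ($Q{\left(L,R \right)} = -5 + \left(R + R\right) = -5 + 2 R$)
$s = -25$ ($s = 0 - 25 = -25$)
$n = -5810$ ($n = 18 - 2 \left(-25 - 6\right) \left(-4 + 3 \left(-5\right) 6\right) = 18 - 2 \left(- 31 \left(-4 - 90\right)\right) = 18 - 2 \left(\left(-31\right) \left(-94\right)\right) = 18 - 5828 = -5810$)
$Q{\left(7,2 \right)} + n = \left(-5 + 2 \cdot 2\right) - 5810 = \left(-5 + 4\right) - 5810 = -1 - 5810 = -5811$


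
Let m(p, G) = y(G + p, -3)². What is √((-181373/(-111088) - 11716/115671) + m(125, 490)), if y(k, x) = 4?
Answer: √180917310697788911379/3212415012 ≈ 4.1870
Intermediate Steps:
m(p, G) = 16 (m(p, G) = 4² = 16)
√((-181373/(-111088) - 11716/115671) + m(125, 490)) = √((-181373/(-111088) - 11716/115671) + 16) = √((-181373*(-1/111088) - 11716*1/115671) + 16) = √((181373/111088 - 11716/115671) + 16) = √(19678089275/12849660048 + 16) = √(225272650043/12849660048) = √180917310697788911379/3212415012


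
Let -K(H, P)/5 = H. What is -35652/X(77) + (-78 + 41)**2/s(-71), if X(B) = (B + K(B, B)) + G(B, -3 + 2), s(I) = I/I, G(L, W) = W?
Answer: 152891/103 ≈ 1484.4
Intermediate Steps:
K(H, P) = -5*H
s(I) = 1
X(B) = -1 - 4*B (X(B) = (B - 5*B) + (-3 + 2) = -4*B - 1 = -1 - 4*B)
-35652/X(77) + (-78 + 41)**2/s(-71) = -35652/(-1 - 4*77) + (-78 + 41)**2/1 = -35652/(-1 - 308) + (-37)**2*1 = -35652/(-309) + 1369*1 = -35652*(-1/309) + 1369 = 11884/103 + 1369 = 152891/103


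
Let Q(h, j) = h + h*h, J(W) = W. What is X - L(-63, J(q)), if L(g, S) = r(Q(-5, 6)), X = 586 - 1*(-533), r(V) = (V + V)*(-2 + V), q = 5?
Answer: 399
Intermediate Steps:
Q(h, j) = h + h**2
r(V) = 2*V*(-2 + V) (r(V) = (2*V)*(-2 + V) = 2*V*(-2 + V))
X = 1119 (X = 586 + 533 = 1119)
L(g, S) = 720 (L(g, S) = 2*(-5*(1 - 5))*(-2 - 5*(1 - 5)) = 2*(-5*(-4))*(-2 - 5*(-4)) = 2*20*(-2 + 20) = 2*20*18 = 720)
X - L(-63, J(q)) = 1119 - 1*720 = 1119 - 720 = 399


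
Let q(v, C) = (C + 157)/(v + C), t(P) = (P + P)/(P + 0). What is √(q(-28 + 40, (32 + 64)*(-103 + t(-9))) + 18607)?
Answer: √48473726563/1614 ≈ 136.41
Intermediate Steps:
t(P) = 2 (t(P) = (2*P)/P = 2)
q(v, C) = (157 + C)/(C + v)
√(q(-28 + 40, (32 + 64)*(-103 + t(-9))) + 18607) = √((157 + (32 + 64)*(-103 + 2))/((32 + 64)*(-103 + 2) + (-28 + 40)) + 18607) = √((157 + 96*(-101))/(96*(-101) + 12) + 18607) = √((157 - 9696)/(-9696 + 12) + 18607) = √(-9539/(-9684) + 18607) = √(-1/9684*(-9539) + 18607) = √(9539/9684 + 18607) = √(180199727/9684) = √48473726563/1614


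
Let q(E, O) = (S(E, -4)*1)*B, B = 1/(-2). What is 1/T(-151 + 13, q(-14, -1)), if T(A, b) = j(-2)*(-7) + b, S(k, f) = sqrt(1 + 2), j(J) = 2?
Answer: -56/781 + 2*sqrt(3)/781 ≈ -0.067267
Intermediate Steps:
S(k, f) = sqrt(3)
B = -1/2 ≈ -0.50000
q(E, O) = -sqrt(3)/2 (q(E, O) = (sqrt(3)*1)*(-1/2) = sqrt(3)*(-1/2) = -sqrt(3)/2)
T(A, b) = -14 + b (T(A, b) = 2*(-7) + b = -14 + b)
1/T(-151 + 13, q(-14, -1)) = 1/(-14 - sqrt(3)/2)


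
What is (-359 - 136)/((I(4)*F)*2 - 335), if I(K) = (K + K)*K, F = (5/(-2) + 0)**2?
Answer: -99/13 ≈ -7.6154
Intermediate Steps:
F = 25/4 (F = (5*(-1/2) + 0)**2 = (-5/2 + 0)**2 = (-5/2)**2 = 25/4 ≈ 6.2500)
I(K) = 2*K**2 (I(K) = (2*K)*K = 2*K**2)
(-359 - 136)/((I(4)*F)*2 - 335) = (-359 - 136)/(((2*4**2)*(25/4))*2 - 335) = -495/(((2*16)*(25/4))*2 - 335) = -495/((32*(25/4))*2 - 335) = -495/(200*2 - 335) = -495/(400 - 335) = -495/65 = -495*1/65 = -99/13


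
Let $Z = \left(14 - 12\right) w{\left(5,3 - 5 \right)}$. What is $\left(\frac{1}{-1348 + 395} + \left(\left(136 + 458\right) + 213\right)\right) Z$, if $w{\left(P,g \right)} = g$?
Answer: $- \frac{3076280}{953} \approx -3228.0$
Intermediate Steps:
$Z = -4$ ($Z = \left(14 - 12\right) \left(3 - 5\right) = 2 \left(3 - 5\right) = 2 \left(-2\right) = -4$)
$\left(\frac{1}{-1348 + 395} + \left(\left(136 + 458\right) + 213\right)\right) Z = \left(\frac{1}{-1348 + 395} + \left(\left(136 + 458\right) + 213\right)\right) \left(-4\right) = \left(\frac{1}{-953} + \left(594 + 213\right)\right) \left(-4\right) = \left(- \frac{1}{953} + 807\right) \left(-4\right) = \frac{769070}{953} \left(-4\right) = - \frac{3076280}{953}$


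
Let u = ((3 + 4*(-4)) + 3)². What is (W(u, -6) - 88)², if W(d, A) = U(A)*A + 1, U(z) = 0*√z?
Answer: 7569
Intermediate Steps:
U(z) = 0
u = 100 (u = ((3 - 16) + 3)² = (-13 + 3)² = (-10)² = 100)
W(d, A) = 1 (W(d, A) = 0*A + 1 = 0 + 1 = 1)
(W(u, -6) - 88)² = (1 - 88)² = (-87)² = 7569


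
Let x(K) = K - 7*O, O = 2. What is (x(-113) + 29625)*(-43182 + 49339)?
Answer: 181619186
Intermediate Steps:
x(K) = -14 + K (x(K) = K - 7*2 = K - 14 = -14 + K)
(x(-113) + 29625)*(-43182 + 49339) = ((-14 - 113) + 29625)*(-43182 + 49339) = (-127 + 29625)*6157 = 29498*6157 = 181619186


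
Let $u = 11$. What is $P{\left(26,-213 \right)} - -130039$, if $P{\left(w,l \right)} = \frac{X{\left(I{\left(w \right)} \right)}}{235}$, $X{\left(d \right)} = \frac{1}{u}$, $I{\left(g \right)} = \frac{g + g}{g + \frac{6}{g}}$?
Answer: $\frac{336150816}{2585} \approx 1.3004 \cdot 10^{5}$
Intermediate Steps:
$I{\left(g \right)} = \frac{2 g}{g + \frac{6}{g}}$
$X{\left(d \right)} = \frac{1}{11}$
$P{\left(w,l \right)} = \frac{1}{2585}$ ($P{\left(w,l \right)} = \frac{1}{11 \cdot 235} = \frac{1}{11} \cdot \frac{1}{235} = \frac{1}{2585}$)
$P{\left(26,-213 \right)} - -130039 = \frac{1}{2585} - -130039 = \frac{1}{2585} + 130039 = \frac{336150816}{2585}$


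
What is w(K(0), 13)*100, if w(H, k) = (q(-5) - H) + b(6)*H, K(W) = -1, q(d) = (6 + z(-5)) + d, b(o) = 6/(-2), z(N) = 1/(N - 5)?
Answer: 490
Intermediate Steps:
z(N) = 1/(-5 + N)
b(o) = -3 (b(o) = 6*(-½) = -3)
q(d) = 59/10 + d (q(d) = (6 + 1/(-5 - 5)) + d = (6 + 1/(-10)) + d = (6 - ⅒) + d = 59/10 + d)
w(H, k) = 9/10 - 4*H (w(H, k) = ((59/10 - 5) - H) - 3*H = (9/10 - H) - 3*H = 9/10 - 4*H)
w(K(0), 13)*100 = (9/10 - 4*(-1))*100 = (9/10 + 4)*100 = (49/10)*100 = 490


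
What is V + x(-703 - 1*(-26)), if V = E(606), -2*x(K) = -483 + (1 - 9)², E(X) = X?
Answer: 1631/2 ≈ 815.50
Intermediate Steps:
x(K) = 419/2 (x(K) = -(-483 + (1 - 9)²)/2 = -(-483 + (-8)²)/2 = -(-483 + 64)/2 = -½*(-419) = 419/2)
V = 606
V + x(-703 - 1*(-26)) = 606 + 419/2 = 1631/2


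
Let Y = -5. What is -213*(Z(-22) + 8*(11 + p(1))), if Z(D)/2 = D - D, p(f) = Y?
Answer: -10224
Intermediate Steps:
p(f) = -5
Z(D) = 0 (Z(D) = 2*(D - D) = 2*0 = 0)
-213*(Z(-22) + 8*(11 + p(1))) = -213*(0 + 8*(11 - 5)) = -213*(0 + 8*6) = -213*(0 + 48) = -213*48 = -10224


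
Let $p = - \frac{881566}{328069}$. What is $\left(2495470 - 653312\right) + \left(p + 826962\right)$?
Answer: $\frac{125093521102}{46867} \approx 2.6691 \cdot 10^{6}$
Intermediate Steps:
$p = - \frac{125938}{46867}$ ($p = \left(-881566\right) \frac{1}{328069} = - \frac{125938}{46867} \approx -2.6871$)
$\left(2495470 - 653312\right) + \left(p + 826962\right) = \left(2495470 - 653312\right) + \left(- \frac{125938}{46867} + 826962\right) = 1842158 + \frac{38757102116}{46867} = \frac{125093521102}{46867}$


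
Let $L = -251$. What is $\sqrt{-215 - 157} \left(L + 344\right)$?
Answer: $186 i \sqrt{93} \approx 1793.7 i$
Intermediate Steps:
$\sqrt{-215 - 157} \left(L + 344\right) = \sqrt{-215 - 157} \left(-251 + 344\right) = \sqrt{-372} \cdot 93 = 2 i \sqrt{93} \cdot 93 = 186 i \sqrt{93}$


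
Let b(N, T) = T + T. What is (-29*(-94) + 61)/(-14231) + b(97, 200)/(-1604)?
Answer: -2540687/5706631 ≈ -0.44522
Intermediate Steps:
b(N, T) = 2*T
(-29*(-94) + 61)/(-14231) + b(97, 200)/(-1604) = (-29*(-94) + 61)/(-14231) + (2*200)/(-1604) = (2726 + 61)*(-1/14231) + 400*(-1/1604) = 2787*(-1/14231) - 100/401 = -2787/14231 - 100/401 = -2540687/5706631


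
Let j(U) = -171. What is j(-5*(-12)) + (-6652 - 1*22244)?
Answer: -29067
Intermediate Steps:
j(-5*(-12)) + (-6652 - 1*22244) = -171 + (-6652 - 1*22244) = -171 + (-6652 - 22244) = -171 - 28896 = -29067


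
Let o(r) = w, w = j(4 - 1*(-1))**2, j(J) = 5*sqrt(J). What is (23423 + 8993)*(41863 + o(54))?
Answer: 1361083008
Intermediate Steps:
w = 125 (w = (5*sqrt(4 - 1*(-1)))**2 = (5*sqrt(4 + 1))**2 = (5*sqrt(5))**2 = 125)
o(r) = 125
(23423 + 8993)*(41863 + o(54)) = (23423 + 8993)*(41863 + 125) = 32416*41988 = 1361083008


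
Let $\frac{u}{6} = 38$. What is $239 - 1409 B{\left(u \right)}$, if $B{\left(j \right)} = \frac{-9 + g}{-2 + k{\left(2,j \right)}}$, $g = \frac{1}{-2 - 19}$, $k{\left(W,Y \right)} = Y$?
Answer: $\frac{701002}{2373} \approx 295.41$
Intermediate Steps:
$u = 228$ ($u = 6 \cdot 38 = 228$)
$g = - \frac{1}{21}$ ($g = \frac{1}{-21} = - \frac{1}{21} \approx -0.047619$)
$B{\left(j \right)} = - \frac{190}{21 \left(-2 + j\right)}$ ($B{\left(j \right)} = \frac{-9 - \frac{1}{21}}{-2 + j} = - \frac{190}{21 \left(-2 + j\right)}$)
$239 - 1409 B{\left(u \right)} = 239 - 1409 \left(- \frac{190}{-42 + 21 \cdot 228}\right) = 239 - 1409 \left(- \frac{190}{-42 + 4788}\right) = 239 - 1409 \left(- \frac{190}{4746}\right) = 239 - 1409 \left(\left(-190\right) \frac{1}{4746}\right) = 239 - - \frac{133855}{2373} = 239 + \frac{133855}{2373} = \frac{701002}{2373}$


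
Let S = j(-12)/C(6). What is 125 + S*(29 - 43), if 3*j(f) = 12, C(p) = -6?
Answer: 403/3 ≈ 134.33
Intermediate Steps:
j(f) = 4 (j(f) = (⅓)*12 = 4)
S = -⅔ (S = 4/(-6) = 4*(-⅙) = -⅔ ≈ -0.66667)
125 + S*(29 - 43) = 125 - 2*(29 - 43)/3 = 125 - ⅔*(-14) = 125 + 28/3 = 403/3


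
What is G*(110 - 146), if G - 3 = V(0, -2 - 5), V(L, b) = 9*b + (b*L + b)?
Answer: 2412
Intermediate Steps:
V(L, b) = 10*b + L*b (V(L, b) = 9*b + (L*b + b) = 9*b + (b + L*b) = 10*b + L*b)
G = -67 (G = 3 + (-2 - 5)*(10 + 0) = 3 - 7*10 = 3 - 70 = -67)
G*(110 - 146) = -67*(110 - 146) = -67*(-36) = 2412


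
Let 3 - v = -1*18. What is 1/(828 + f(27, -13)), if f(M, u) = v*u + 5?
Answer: 1/560 ≈ 0.0017857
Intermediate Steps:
v = 21 (v = 3 - (-1)*18 = 3 - 1*(-18) = 3 + 18 = 21)
f(M, u) = 5 + 21*u (f(M, u) = 21*u + 5 = 5 + 21*u)
1/(828 + f(27, -13)) = 1/(828 + (5 + 21*(-13))) = 1/(828 + (5 - 273)) = 1/(828 - 268) = 1/560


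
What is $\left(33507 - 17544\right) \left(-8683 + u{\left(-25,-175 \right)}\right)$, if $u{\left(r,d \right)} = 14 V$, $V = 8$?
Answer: $-136818873$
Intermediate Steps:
$u{\left(r,d \right)} = 112$ ($u{\left(r,d \right)} = 14 \cdot 8 = 112$)
$\left(33507 - 17544\right) \left(-8683 + u{\left(-25,-175 \right)}\right) = \left(33507 - 17544\right) \left(-8683 + 112\right) = 15963 \left(-8571\right) = -136818873$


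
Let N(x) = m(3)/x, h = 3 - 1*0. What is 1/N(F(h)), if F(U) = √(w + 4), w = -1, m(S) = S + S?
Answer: √3/6 ≈ 0.28868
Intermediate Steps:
m(S) = 2*S
h = 3 (h = 3 + 0 = 3)
F(U) = √3 (F(U) = √(-1 + 4) = √3)
N(x) = 6/x (N(x) = (2*3)/x = 6/x)
1/N(F(h)) = 1/(6/(√3)) = 1/(6*(√3/3)) = 1/(2*√3) = √3/6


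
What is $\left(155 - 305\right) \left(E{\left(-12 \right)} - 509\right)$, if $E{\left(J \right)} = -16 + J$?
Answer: $80550$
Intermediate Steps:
$\left(155 - 305\right) \left(E{\left(-12 \right)} - 509\right) = \left(155 - 305\right) \left(\left(-16 - 12\right) - 509\right) = - 150 \left(-28 - 509\right) = \left(-150\right) \left(-537\right) = 80550$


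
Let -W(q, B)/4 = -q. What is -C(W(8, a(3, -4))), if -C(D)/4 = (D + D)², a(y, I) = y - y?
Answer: 16384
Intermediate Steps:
a(y, I) = 0
W(q, B) = 4*q (W(q, B) = -(-4)*q = 4*q)
C(D) = -16*D² (C(D) = -4*(D + D)² = -4*4*D² = -16*D²)
-C(W(8, a(3, -4))) = -(-16)*(4*8)² = -(-16)*32² = -(-16)*1024 = -1*(-16384) = 16384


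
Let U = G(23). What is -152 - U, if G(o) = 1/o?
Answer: -3497/23 ≈ -152.04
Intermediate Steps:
G(o) = 1/o
U = 1/23 ≈ 0.043478
-152 - U = -152 - 1*1/23 = -152 - 1/23 = -3497/23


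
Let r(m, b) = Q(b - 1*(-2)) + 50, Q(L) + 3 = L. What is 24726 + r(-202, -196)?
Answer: 24579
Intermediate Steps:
Q(L) = -3 + L
r(m, b) = 49 + b (r(m, b) = (-3 + (b - 1*(-2))) + 50 = (-3 + (b + 2)) + 50 = (-3 + (2 + b)) + 50 = (-1 + b) + 50 = 49 + b)
24726 + r(-202, -196) = 24726 + (49 - 196) = 24726 - 147 = 24579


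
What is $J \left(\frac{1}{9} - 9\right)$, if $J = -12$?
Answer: $\frac{320}{3} \approx 106.67$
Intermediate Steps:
$J \left(\frac{1}{9} - 9\right) = - 12 \left(\frac{1}{9} - 9\right) = \left(-12\right) \left(- \frac{80}{9}\right) = \frac{320}{3}$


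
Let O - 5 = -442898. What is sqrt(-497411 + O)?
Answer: 4*I*sqrt(58769) ≈ 969.69*I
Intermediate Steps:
O = -442893 (O = 5 - 442898 = -442893)
sqrt(-497411 + O) = sqrt(-497411 - 442893) = sqrt(-940304) = 4*I*sqrt(58769)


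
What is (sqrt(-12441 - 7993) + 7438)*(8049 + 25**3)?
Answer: 176087212 + 23674*I*sqrt(20434) ≈ 1.7609e+8 + 3.3841e+6*I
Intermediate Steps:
(sqrt(-12441 - 7993) + 7438)*(8049 + 25**3) = (sqrt(-20434) + 7438)*(8049 + 15625) = (I*sqrt(20434) + 7438)*23674 = (7438 + I*sqrt(20434))*23674 = 176087212 + 23674*I*sqrt(20434)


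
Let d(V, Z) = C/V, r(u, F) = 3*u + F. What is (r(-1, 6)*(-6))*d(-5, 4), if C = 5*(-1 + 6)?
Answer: 90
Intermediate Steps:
C = 25 (C = 5*5 = 25)
r(u, F) = F + 3*u
d(V, Z) = 25/V
(r(-1, 6)*(-6))*d(-5, 4) = ((6 + 3*(-1))*(-6))*(25/(-5)) = ((6 - 3)*(-6))*(25*(-1/5)) = (3*(-6))*(-5) = -18*(-5) = 90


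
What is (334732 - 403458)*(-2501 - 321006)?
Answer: 22233342082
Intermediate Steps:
(334732 - 403458)*(-2501 - 321006) = -68726*(-323507) = 22233342082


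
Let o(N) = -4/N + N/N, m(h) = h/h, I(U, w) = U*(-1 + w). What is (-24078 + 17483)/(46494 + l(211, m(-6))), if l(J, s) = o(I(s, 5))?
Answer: -6595/46494 ≈ -0.14185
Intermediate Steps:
m(h) = 1
o(N) = 1 - 4/N (o(N) = -4/N + 1 = 1 - 4/N)
l(J, s) = (-4 + 4*s)/(4*s) (l(J, s) = (-4 + s*(-1 + 5))/((s*(-1 + 5))) = (-4 + s*4)/((s*4)) = (-4 + 4*s)/((4*s)) = (1/(4*s))*(-4 + 4*s) = (-4 + 4*s)/(4*s))
(-24078 + 17483)/(46494 + l(211, m(-6))) = (-24078 + 17483)/(46494 + (-1 + 1)/1) = -6595/(46494 + 1*0) = -6595/(46494 + 0) = -6595/46494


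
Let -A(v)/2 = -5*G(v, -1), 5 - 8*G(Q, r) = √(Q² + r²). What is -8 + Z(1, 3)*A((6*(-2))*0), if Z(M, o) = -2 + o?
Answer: -3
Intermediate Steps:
G(Q, r) = 5/8 - √(Q² + r²)/8
A(v) = 25/4 - 5*√(1 + v²)/4 (A(v) = -(-10)*(5/8 - √(v² + (-1)²)/8) = -(-10)*(5/8 - √(v² + 1)/8) = -(-10)*(5/8 - √(1 + v²)/8) = -2*(-25/8 + 5*√(1 + v²)/8) = 25/4 - 5*√(1 + v²)/4)
-8 + Z(1, 3)*A((6*(-2))*0) = -8 + (-2 + 3)*(25/4 - 5*√(1 + ((6*(-2))*0)²)/4) = -8 + 1*(25/4 - 5*√(1 + (-12*0)²)/4) = -8 + 1*(25/4 - 5*√(1 + 0²)/4) = -8 + 1*(25/4 - 5*√(1 + 0)/4) = -8 + 1*(25/4 - 5*√1/4) = -8 + 1*(25/4 - 5/4*1) = -8 + 1*(25/4 - 5/4) = -8 + 1*5 = -8 + 5 = -3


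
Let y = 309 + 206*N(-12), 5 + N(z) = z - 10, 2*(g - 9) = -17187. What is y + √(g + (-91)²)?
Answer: -5253 + I*√1214/2 ≈ -5253.0 + 17.421*I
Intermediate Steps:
g = -17169/2 (g = 9 + (½)*(-17187) = 9 - 17187/2 = -17169/2 ≈ -8584.5)
N(z) = -15 + z (N(z) = -5 + (z - 10) = -5 + (-10 + z) = -15 + z)
y = -5253 (y = 309 + 206*(-15 - 12) = 309 + 206*(-27) = 309 - 5562 = -5253)
y + √(g + (-91)²) = -5253 + √(-17169/2 + (-91)²) = -5253 + √(-17169/2 + 8281) = -5253 + √(-607/2) = -5253 + I*√1214/2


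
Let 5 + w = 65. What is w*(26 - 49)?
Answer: -1380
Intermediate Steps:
w = 60 (w = -5 + 65 = 60)
w*(26 - 49) = 60*(26 - 49) = 60*(-23) = -1380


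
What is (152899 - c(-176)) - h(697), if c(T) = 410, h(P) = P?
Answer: 151792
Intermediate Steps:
(152899 - c(-176)) - h(697) = (152899 - 1*410) - 1*697 = (152899 - 410) - 697 = 152489 - 697 = 151792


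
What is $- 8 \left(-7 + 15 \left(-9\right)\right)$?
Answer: $1136$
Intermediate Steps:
$- 8 \left(-7 + 15 \left(-9\right)\right) = - 8 \left(-7 - 135\right) = \left(-8\right) \left(-142\right) = 1136$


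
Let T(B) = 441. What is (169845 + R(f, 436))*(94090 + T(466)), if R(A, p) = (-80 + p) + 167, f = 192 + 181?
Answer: 16105057408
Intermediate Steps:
f = 373
R(A, p) = 87 + p
(169845 + R(f, 436))*(94090 + T(466)) = (169845 + (87 + 436))*(94090 + 441) = (169845 + 523)*94531 = 170368*94531 = 16105057408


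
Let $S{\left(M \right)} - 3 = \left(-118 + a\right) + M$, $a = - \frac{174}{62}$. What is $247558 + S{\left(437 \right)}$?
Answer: $\frac{7684193}{31} \approx 2.4788 \cdot 10^{5}$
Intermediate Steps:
$a = - \frac{87}{31}$ ($a = \left(-174\right) \frac{1}{62} = - \frac{87}{31} \approx -2.8064$)
$S{\left(M \right)} = - \frac{3652}{31} + M$ ($S{\left(M \right)} = 3 + \left(\left(-118 - \frac{87}{31}\right) + M\right) = 3 + \left(- \frac{3745}{31} + M\right) = - \frac{3652}{31} + M$)
$247558 + S{\left(437 \right)} = 247558 + \left(- \frac{3652}{31} + 437\right) = 247558 + \frac{9895}{31} = \frac{7684193}{31}$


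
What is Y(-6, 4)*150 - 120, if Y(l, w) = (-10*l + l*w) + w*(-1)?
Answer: 4680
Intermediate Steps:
Y(l, w) = -w - 10*l + l*w (Y(l, w) = (-10*l + l*w) - w = -w - 10*l + l*w)
Y(-6, 4)*150 - 120 = (-1*4 - 10*(-6) - 6*4)*150 - 120 = (-4 + 60 - 24)*150 - 120 = 32*150 - 120 = 4800 - 120 = 4680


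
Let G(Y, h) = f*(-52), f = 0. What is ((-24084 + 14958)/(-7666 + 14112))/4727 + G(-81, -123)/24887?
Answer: -4563/15235121 ≈ -0.00029951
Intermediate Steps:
G(Y, h) = 0 (G(Y, h) = 0*(-52) = 0)
((-24084 + 14958)/(-7666 + 14112))/4727 + G(-81, -123)/24887 = ((-24084 + 14958)/(-7666 + 14112))/4727 + 0/24887 = -9126/6446*(1/4727) + 0*(1/24887) = -9126*1/6446*(1/4727) + 0 = -4563/3223*1/4727 + 0 = -4563/15235121 + 0 = -4563/15235121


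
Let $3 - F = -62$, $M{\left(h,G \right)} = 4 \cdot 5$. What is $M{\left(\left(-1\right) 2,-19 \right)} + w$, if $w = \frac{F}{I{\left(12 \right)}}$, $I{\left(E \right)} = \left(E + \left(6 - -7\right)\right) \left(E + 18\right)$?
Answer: $\frac{3013}{150} \approx 20.087$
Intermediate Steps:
$M{\left(h,G \right)} = 20$
$F = 65$ ($F = 3 - -62 = 3 + 62 = 65$)
$I{\left(E \right)} = \left(13 + E\right) \left(18 + E\right)$ ($I{\left(E \right)} = \left(E + \left(6 + 7\right)\right) \left(18 + E\right) = \left(E + 13\right) \left(18 + E\right) = \left(13 + E\right) \left(18 + E\right)$)
$w = \frac{13}{150}$ ($w = \frac{65}{234 + 12^{2} + 31 \cdot 12} = \frac{65}{234 + 144 + 372} = \frac{65}{750} = 65 \cdot \frac{1}{750} = \frac{13}{150} \approx 0.086667$)
$M{\left(\left(-1\right) 2,-19 \right)} + w = 20 + \frac{13}{150} = \frac{3013}{150}$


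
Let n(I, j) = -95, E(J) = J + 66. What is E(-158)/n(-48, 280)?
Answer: 92/95 ≈ 0.96842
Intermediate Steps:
E(J) = 66 + J
E(-158)/n(-48, 280) = (66 - 158)/(-95) = -92*(-1/95) = 92/95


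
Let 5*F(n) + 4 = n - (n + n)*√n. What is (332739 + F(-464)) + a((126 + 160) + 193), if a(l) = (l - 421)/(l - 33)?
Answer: 370899766/1115 + 3712*I*√29/5 ≈ 3.3265e+5 + 3997.9*I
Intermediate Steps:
a(l) = (-421 + l)/(-33 + l)
F(n) = -⅘ - 2*n^(3/2)/5 + n/5 (F(n) = -⅘ + (n - (n + n)*√n)/5 = -⅘ + (n - 2*n*√n)/5 = -⅘ + (n - 2*n^(3/2))/5 = -⅘ + (-2*n^(3/2)/5 + n/5) = -⅘ - 2*n^(3/2)/5 + n/5)
(332739 + F(-464)) + a((126 + 160) + 193) = (332739 + (-⅘ - (-3712)*I*√29/5 + (⅕)*(-464))) + (-421 + ((126 + 160) + 193))/(-33 + ((126 + 160) + 193)) = (332739 + (-⅘ - (-3712)*I*√29/5 - 464/5)) + (-421 + (286 + 193))/(-33 + (286 + 193)) = (332739 + (-⅘ + 3712*I*√29/5 - 464/5)) + (-421 + 479)/(-33 + 479) = (332739 + (-468/5 + 3712*I*√29/5)) + 58/446 = (1663227/5 + 3712*I*√29/5) + (1/446)*58 = (1663227/5 + 3712*I*√29/5) + 29/223 = 370899766/1115 + 3712*I*√29/5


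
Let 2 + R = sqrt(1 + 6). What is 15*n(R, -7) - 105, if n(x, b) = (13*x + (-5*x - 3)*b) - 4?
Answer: -1290 + 720*sqrt(7) ≈ 614.94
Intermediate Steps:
R = -2 + sqrt(7) (R = -2 + sqrt(1 + 6) = -2 + sqrt(7) ≈ 0.64575)
n(x, b) = -4 + 13*x + b*(-3 - 5*x) (n(x, b) = (13*x + (-3 - 5*x)*b) - 4 = (13*x + b*(-3 - 5*x)) - 4 = -4 + 13*x + b*(-3 - 5*x))
15*n(R, -7) - 105 = 15*(-4 - 3*(-7) + 13*(-2 + sqrt(7)) - 5*(-7)*(-2 + sqrt(7))) - 105 = 15*(-4 + 21 + (-26 + 13*sqrt(7)) + (-70 + 35*sqrt(7))) - 105 = 15*(-79 + 48*sqrt(7)) - 105 = (-1185 + 720*sqrt(7)) - 105 = -1290 + 720*sqrt(7)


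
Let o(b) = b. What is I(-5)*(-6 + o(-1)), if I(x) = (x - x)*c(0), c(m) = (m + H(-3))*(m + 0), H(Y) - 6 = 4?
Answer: 0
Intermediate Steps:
H(Y) = 10 (H(Y) = 6 + 4 = 10)
c(m) = m*(10 + m) (c(m) = (m + 10)*(m + 0) = (10 + m)*m = m*(10 + m))
I(x) = 0 (I(x) = (x - x)*(0*(10 + 0)) = 0*(0*10) = 0*0 = 0)
I(-5)*(-6 + o(-1)) = 0*(-6 - 1) = 0*(-7) = 0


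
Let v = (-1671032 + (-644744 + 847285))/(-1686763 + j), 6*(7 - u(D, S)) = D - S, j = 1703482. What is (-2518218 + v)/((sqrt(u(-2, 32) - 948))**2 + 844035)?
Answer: -42103555233/14095783327 ≈ -2.9870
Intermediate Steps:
u(D, S) = 7 - D/6 + S/6 (u(D, S) = 7 - (D - S)/6 = 7 + (-D/6 + S/6) = 7 - D/6 + S/6)
v = -489497/5573 (v = (-1671032 + (-644744 + 847285))/(-1686763 + 1703482) = (-1671032 + 202541)/16719 = -1468491*1/16719 = -489497/5573 ≈ -87.834)
(-2518218 + v)/((sqrt(u(-2, 32) - 948))**2 + 844035) = (-2518218 - 489497/5573)/((sqrt((7 - 1/6*(-2) + (1/6)*32) - 948))**2 + 844035) = -14034518411/(5573*((sqrt((7 + 1/3 + 16/3) - 948))**2 + 844035)) = -14034518411/(5573*((sqrt(38/3 - 948))**2 + 844035)) = -14034518411/(5573*((sqrt(-2806/3))**2 + 844035)) = -14034518411/(5573*((I*sqrt(8418)/3)**2 + 844035)) = -14034518411/(5573*(-2806/3 + 844035)) = -14034518411/(5573*2529299/3) = -14034518411/5573*3/2529299 = -42103555233/14095783327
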